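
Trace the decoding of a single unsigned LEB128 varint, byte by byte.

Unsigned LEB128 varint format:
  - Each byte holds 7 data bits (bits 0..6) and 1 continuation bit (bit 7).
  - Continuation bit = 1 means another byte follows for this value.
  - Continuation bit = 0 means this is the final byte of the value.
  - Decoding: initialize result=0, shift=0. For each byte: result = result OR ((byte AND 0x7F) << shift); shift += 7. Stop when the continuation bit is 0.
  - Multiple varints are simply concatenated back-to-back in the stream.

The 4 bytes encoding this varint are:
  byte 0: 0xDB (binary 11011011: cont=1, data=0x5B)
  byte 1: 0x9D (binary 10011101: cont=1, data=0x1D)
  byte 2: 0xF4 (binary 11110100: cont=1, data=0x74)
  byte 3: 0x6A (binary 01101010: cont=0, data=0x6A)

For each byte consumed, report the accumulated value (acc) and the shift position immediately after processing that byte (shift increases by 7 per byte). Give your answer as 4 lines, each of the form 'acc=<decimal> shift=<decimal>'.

byte 0=0xDB: payload=0x5B=91, contrib = 91<<0 = 91; acc -> 91, shift -> 7
byte 1=0x9D: payload=0x1D=29, contrib = 29<<7 = 3712; acc -> 3803, shift -> 14
byte 2=0xF4: payload=0x74=116, contrib = 116<<14 = 1900544; acc -> 1904347, shift -> 21
byte 3=0x6A: payload=0x6A=106, contrib = 106<<21 = 222298112; acc -> 224202459, shift -> 28

Answer: acc=91 shift=7
acc=3803 shift=14
acc=1904347 shift=21
acc=224202459 shift=28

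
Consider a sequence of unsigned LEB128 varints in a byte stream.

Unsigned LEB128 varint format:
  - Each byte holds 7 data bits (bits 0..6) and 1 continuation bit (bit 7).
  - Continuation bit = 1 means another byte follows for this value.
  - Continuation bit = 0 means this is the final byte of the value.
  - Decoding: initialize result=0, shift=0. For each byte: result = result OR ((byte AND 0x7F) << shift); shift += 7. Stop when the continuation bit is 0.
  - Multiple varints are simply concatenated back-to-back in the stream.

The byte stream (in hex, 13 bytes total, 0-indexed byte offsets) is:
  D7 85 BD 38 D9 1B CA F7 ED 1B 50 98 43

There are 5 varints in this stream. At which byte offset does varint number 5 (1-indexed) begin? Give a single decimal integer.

Answer: 11

Derivation:
  byte[0]=0xD7 cont=1 payload=0x57=87: acc |= 87<<0 -> acc=87 shift=7
  byte[1]=0x85 cont=1 payload=0x05=5: acc |= 5<<7 -> acc=727 shift=14
  byte[2]=0xBD cont=1 payload=0x3D=61: acc |= 61<<14 -> acc=1000151 shift=21
  byte[3]=0x38 cont=0 payload=0x38=56: acc |= 56<<21 -> acc=118440663 shift=28 [end]
Varint 1: bytes[0:4] = D7 85 BD 38 -> value 118440663 (4 byte(s))
  byte[4]=0xD9 cont=1 payload=0x59=89: acc |= 89<<0 -> acc=89 shift=7
  byte[5]=0x1B cont=0 payload=0x1B=27: acc |= 27<<7 -> acc=3545 shift=14 [end]
Varint 2: bytes[4:6] = D9 1B -> value 3545 (2 byte(s))
  byte[6]=0xCA cont=1 payload=0x4A=74: acc |= 74<<0 -> acc=74 shift=7
  byte[7]=0xF7 cont=1 payload=0x77=119: acc |= 119<<7 -> acc=15306 shift=14
  byte[8]=0xED cont=1 payload=0x6D=109: acc |= 109<<14 -> acc=1801162 shift=21
  byte[9]=0x1B cont=0 payload=0x1B=27: acc |= 27<<21 -> acc=58424266 shift=28 [end]
Varint 3: bytes[6:10] = CA F7 ED 1B -> value 58424266 (4 byte(s))
  byte[10]=0x50 cont=0 payload=0x50=80: acc |= 80<<0 -> acc=80 shift=7 [end]
Varint 4: bytes[10:11] = 50 -> value 80 (1 byte(s))
  byte[11]=0x98 cont=1 payload=0x18=24: acc |= 24<<0 -> acc=24 shift=7
  byte[12]=0x43 cont=0 payload=0x43=67: acc |= 67<<7 -> acc=8600 shift=14 [end]
Varint 5: bytes[11:13] = 98 43 -> value 8600 (2 byte(s))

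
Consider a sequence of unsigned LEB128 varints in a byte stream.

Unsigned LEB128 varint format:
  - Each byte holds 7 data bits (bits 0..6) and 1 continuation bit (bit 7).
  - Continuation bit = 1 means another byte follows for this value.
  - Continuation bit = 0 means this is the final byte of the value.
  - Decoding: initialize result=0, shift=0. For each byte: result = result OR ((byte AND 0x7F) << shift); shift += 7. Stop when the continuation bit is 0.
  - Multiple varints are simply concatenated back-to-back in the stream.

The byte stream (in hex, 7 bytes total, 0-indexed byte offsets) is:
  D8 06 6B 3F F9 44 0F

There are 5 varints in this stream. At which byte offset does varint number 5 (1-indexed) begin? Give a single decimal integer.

Answer: 6

Derivation:
  byte[0]=0xD8 cont=1 payload=0x58=88: acc |= 88<<0 -> acc=88 shift=7
  byte[1]=0x06 cont=0 payload=0x06=6: acc |= 6<<7 -> acc=856 shift=14 [end]
Varint 1: bytes[0:2] = D8 06 -> value 856 (2 byte(s))
  byte[2]=0x6B cont=0 payload=0x6B=107: acc |= 107<<0 -> acc=107 shift=7 [end]
Varint 2: bytes[2:3] = 6B -> value 107 (1 byte(s))
  byte[3]=0x3F cont=0 payload=0x3F=63: acc |= 63<<0 -> acc=63 shift=7 [end]
Varint 3: bytes[3:4] = 3F -> value 63 (1 byte(s))
  byte[4]=0xF9 cont=1 payload=0x79=121: acc |= 121<<0 -> acc=121 shift=7
  byte[5]=0x44 cont=0 payload=0x44=68: acc |= 68<<7 -> acc=8825 shift=14 [end]
Varint 4: bytes[4:6] = F9 44 -> value 8825 (2 byte(s))
  byte[6]=0x0F cont=0 payload=0x0F=15: acc |= 15<<0 -> acc=15 shift=7 [end]
Varint 5: bytes[6:7] = 0F -> value 15 (1 byte(s))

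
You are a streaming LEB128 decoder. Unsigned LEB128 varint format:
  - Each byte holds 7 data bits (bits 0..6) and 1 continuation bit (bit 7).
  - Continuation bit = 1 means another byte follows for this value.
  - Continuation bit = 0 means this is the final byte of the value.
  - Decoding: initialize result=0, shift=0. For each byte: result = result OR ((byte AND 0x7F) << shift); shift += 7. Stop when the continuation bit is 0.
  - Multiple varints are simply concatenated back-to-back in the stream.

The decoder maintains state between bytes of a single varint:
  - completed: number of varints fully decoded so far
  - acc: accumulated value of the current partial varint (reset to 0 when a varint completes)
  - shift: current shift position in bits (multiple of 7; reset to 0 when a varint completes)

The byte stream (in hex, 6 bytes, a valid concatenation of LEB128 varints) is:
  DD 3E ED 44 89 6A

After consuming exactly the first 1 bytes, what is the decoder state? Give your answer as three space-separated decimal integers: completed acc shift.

Answer: 0 93 7

Derivation:
byte[0]=0xDD cont=1 payload=0x5D: acc |= 93<<0 -> completed=0 acc=93 shift=7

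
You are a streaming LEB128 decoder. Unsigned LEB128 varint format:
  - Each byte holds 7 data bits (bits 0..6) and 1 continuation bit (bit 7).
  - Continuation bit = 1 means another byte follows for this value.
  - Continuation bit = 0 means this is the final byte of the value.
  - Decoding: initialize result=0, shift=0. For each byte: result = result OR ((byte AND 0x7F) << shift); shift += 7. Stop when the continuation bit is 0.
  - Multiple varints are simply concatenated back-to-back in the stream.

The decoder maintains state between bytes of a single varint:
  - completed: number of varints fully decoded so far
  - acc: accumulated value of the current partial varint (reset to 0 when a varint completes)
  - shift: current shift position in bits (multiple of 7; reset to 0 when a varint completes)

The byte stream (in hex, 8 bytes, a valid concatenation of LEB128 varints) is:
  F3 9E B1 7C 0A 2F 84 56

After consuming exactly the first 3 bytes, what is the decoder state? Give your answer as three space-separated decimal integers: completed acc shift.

byte[0]=0xF3 cont=1 payload=0x73: acc |= 115<<0 -> completed=0 acc=115 shift=7
byte[1]=0x9E cont=1 payload=0x1E: acc |= 30<<7 -> completed=0 acc=3955 shift=14
byte[2]=0xB1 cont=1 payload=0x31: acc |= 49<<14 -> completed=0 acc=806771 shift=21

Answer: 0 806771 21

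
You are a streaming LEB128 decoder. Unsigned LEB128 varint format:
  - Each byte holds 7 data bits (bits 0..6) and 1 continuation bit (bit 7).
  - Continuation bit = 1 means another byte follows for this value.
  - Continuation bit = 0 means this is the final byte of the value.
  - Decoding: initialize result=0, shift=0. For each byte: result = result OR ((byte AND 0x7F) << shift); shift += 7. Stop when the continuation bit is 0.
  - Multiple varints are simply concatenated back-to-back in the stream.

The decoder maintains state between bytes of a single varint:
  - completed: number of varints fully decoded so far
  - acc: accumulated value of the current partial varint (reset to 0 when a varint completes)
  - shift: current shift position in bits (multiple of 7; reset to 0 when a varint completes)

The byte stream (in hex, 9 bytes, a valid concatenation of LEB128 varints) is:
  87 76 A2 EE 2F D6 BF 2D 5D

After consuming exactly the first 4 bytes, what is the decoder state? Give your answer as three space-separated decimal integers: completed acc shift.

Answer: 1 14114 14

Derivation:
byte[0]=0x87 cont=1 payload=0x07: acc |= 7<<0 -> completed=0 acc=7 shift=7
byte[1]=0x76 cont=0 payload=0x76: varint #1 complete (value=15111); reset -> completed=1 acc=0 shift=0
byte[2]=0xA2 cont=1 payload=0x22: acc |= 34<<0 -> completed=1 acc=34 shift=7
byte[3]=0xEE cont=1 payload=0x6E: acc |= 110<<7 -> completed=1 acc=14114 shift=14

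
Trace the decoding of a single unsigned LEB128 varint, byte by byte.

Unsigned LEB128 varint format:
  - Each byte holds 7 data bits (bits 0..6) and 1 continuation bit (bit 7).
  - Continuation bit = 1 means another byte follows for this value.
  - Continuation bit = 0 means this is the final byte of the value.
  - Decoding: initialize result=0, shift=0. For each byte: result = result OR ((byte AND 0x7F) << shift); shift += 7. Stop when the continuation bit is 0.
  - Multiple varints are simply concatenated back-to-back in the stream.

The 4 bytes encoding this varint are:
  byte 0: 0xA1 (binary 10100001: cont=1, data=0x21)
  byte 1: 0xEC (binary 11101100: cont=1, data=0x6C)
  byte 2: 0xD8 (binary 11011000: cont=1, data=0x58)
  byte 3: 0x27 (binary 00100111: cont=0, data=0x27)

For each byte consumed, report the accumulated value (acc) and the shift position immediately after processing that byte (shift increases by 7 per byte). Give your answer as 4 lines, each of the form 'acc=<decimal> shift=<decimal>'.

Answer: acc=33 shift=7
acc=13857 shift=14
acc=1455649 shift=21
acc=83244577 shift=28

Derivation:
byte 0=0xA1: payload=0x21=33, contrib = 33<<0 = 33; acc -> 33, shift -> 7
byte 1=0xEC: payload=0x6C=108, contrib = 108<<7 = 13824; acc -> 13857, shift -> 14
byte 2=0xD8: payload=0x58=88, contrib = 88<<14 = 1441792; acc -> 1455649, shift -> 21
byte 3=0x27: payload=0x27=39, contrib = 39<<21 = 81788928; acc -> 83244577, shift -> 28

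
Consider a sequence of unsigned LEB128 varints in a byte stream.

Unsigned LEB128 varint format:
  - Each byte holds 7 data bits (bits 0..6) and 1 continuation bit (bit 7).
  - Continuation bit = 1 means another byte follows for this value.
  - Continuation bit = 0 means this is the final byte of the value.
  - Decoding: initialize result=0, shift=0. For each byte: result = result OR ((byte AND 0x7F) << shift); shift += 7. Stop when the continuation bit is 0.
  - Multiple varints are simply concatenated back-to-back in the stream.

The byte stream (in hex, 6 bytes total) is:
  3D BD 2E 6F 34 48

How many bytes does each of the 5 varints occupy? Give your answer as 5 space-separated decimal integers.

Answer: 1 2 1 1 1

Derivation:
  byte[0]=0x3D cont=0 payload=0x3D=61: acc |= 61<<0 -> acc=61 shift=7 [end]
Varint 1: bytes[0:1] = 3D -> value 61 (1 byte(s))
  byte[1]=0xBD cont=1 payload=0x3D=61: acc |= 61<<0 -> acc=61 shift=7
  byte[2]=0x2E cont=0 payload=0x2E=46: acc |= 46<<7 -> acc=5949 shift=14 [end]
Varint 2: bytes[1:3] = BD 2E -> value 5949 (2 byte(s))
  byte[3]=0x6F cont=0 payload=0x6F=111: acc |= 111<<0 -> acc=111 shift=7 [end]
Varint 3: bytes[3:4] = 6F -> value 111 (1 byte(s))
  byte[4]=0x34 cont=0 payload=0x34=52: acc |= 52<<0 -> acc=52 shift=7 [end]
Varint 4: bytes[4:5] = 34 -> value 52 (1 byte(s))
  byte[5]=0x48 cont=0 payload=0x48=72: acc |= 72<<0 -> acc=72 shift=7 [end]
Varint 5: bytes[5:6] = 48 -> value 72 (1 byte(s))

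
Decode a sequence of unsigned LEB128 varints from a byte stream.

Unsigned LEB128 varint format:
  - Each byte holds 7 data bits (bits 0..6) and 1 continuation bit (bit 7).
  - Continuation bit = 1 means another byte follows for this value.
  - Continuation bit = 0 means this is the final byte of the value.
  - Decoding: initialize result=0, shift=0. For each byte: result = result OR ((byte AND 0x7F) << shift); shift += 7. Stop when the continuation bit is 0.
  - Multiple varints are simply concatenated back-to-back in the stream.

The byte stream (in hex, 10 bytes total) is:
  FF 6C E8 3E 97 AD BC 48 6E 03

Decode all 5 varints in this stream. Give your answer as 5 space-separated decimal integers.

  byte[0]=0xFF cont=1 payload=0x7F=127: acc |= 127<<0 -> acc=127 shift=7
  byte[1]=0x6C cont=0 payload=0x6C=108: acc |= 108<<7 -> acc=13951 shift=14 [end]
Varint 1: bytes[0:2] = FF 6C -> value 13951 (2 byte(s))
  byte[2]=0xE8 cont=1 payload=0x68=104: acc |= 104<<0 -> acc=104 shift=7
  byte[3]=0x3E cont=0 payload=0x3E=62: acc |= 62<<7 -> acc=8040 shift=14 [end]
Varint 2: bytes[2:4] = E8 3E -> value 8040 (2 byte(s))
  byte[4]=0x97 cont=1 payload=0x17=23: acc |= 23<<0 -> acc=23 shift=7
  byte[5]=0xAD cont=1 payload=0x2D=45: acc |= 45<<7 -> acc=5783 shift=14
  byte[6]=0xBC cont=1 payload=0x3C=60: acc |= 60<<14 -> acc=988823 shift=21
  byte[7]=0x48 cont=0 payload=0x48=72: acc |= 72<<21 -> acc=151983767 shift=28 [end]
Varint 3: bytes[4:8] = 97 AD BC 48 -> value 151983767 (4 byte(s))
  byte[8]=0x6E cont=0 payload=0x6E=110: acc |= 110<<0 -> acc=110 shift=7 [end]
Varint 4: bytes[8:9] = 6E -> value 110 (1 byte(s))
  byte[9]=0x03 cont=0 payload=0x03=3: acc |= 3<<0 -> acc=3 shift=7 [end]
Varint 5: bytes[9:10] = 03 -> value 3 (1 byte(s))

Answer: 13951 8040 151983767 110 3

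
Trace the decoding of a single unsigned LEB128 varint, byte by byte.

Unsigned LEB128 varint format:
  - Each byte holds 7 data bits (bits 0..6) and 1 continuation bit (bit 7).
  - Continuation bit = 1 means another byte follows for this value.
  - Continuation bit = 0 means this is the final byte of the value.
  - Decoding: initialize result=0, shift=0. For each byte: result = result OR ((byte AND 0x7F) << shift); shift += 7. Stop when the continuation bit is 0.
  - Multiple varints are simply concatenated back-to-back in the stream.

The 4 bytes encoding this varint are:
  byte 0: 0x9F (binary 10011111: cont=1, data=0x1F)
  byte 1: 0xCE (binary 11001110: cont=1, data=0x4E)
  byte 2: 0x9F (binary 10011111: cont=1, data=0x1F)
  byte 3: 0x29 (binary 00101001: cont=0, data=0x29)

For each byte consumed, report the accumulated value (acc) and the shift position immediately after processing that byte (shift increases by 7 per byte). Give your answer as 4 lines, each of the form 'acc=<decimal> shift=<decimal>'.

Answer: acc=31 shift=7
acc=10015 shift=14
acc=517919 shift=21
acc=86501151 shift=28

Derivation:
byte 0=0x9F: payload=0x1F=31, contrib = 31<<0 = 31; acc -> 31, shift -> 7
byte 1=0xCE: payload=0x4E=78, contrib = 78<<7 = 9984; acc -> 10015, shift -> 14
byte 2=0x9F: payload=0x1F=31, contrib = 31<<14 = 507904; acc -> 517919, shift -> 21
byte 3=0x29: payload=0x29=41, contrib = 41<<21 = 85983232; acc -> 86501151, shift -> 28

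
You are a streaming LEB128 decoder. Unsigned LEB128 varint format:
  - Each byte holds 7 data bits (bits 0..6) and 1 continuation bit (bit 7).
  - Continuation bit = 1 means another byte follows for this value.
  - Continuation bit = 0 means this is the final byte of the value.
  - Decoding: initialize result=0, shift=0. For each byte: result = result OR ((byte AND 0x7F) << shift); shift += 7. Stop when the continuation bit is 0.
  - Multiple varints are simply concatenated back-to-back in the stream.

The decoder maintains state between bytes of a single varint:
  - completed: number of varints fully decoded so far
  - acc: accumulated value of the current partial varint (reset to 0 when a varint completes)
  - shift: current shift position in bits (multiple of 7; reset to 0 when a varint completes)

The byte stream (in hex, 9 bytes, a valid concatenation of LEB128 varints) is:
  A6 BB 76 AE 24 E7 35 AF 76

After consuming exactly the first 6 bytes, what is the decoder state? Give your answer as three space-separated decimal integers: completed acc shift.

Answer: 2 103 7

Derivation:
byte[0]=0xA6 cont=1 payload=0x26: acc |= 38<<0 -> completed=0 acc=38 shift=7
byte[1]=0xBB cont=1 payload=0x3B: acc |= 59<<7 -> completed=0 acc=7590 shift=14
byte[2]=0x76 cont=0 payload=0x76: varint #1 complete (value=1940902); reset -> completed=1 acc=0 shift=0
byte[3]=0xAE cont=1 payload=0x2E: acc |= 46<<0 -> completed=1 acc=46 shift=7
byte[4]=0x24 cont=0 payload=0x24: varint #2 complete (value=4654); reset -> completed=2 acc=0 shift=0
byte[5]=0xE7 cont=1 payload=0x67: acc |= 103<<0 -> completed=2 acc=103 shift=7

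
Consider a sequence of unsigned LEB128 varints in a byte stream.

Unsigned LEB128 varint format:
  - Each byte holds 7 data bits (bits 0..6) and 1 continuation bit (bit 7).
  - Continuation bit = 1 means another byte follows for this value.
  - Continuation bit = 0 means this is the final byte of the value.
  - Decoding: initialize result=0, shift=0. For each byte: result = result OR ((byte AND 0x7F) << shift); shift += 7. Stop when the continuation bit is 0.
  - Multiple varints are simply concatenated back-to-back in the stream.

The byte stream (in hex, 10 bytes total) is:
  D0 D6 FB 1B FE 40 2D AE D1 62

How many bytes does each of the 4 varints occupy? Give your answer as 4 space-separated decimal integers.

Answer: 4 2 1 3

Derivation:
  byte[0]=0xD0 cont=1 payload=0x50=80: acc |= 80<<0 -> acc=80 shift=7
  byte[1]=0xD6 cont=1 payload=0x56=86: acc |= 86<<7 -> acc=11088 shift=14
  byte[2]=0xFB cont=1 payload=0x7B=123: acc |= 123<<14 -> acc=2026320 shift=21
  byte[3]=0x1B cont=0 payload=0x1B=27: acc |= 27<<21 -> acc=58649424 shift=28 [end]
Varint 1: bytes[0:4] = D0 D6 FB 1B -> value 58649424 (4 byte(s))
  byte[4]=0xFE cont=1 payload=0x7E=126: acc |= 126<<0 -> acc=126 shift=7
  byte[5]=0x40 cont=0 payload=0x40=64: acc |= 64<<7 -> acc=8318 shift=14 [end]
Varint 2: bytes[4:6] = FE 40 -> value 8318 (2 byte(s))
  byte[6]=0x2D cont=0 payload=0x2D=45: acc |= 45<<0 -> acc=45 shift=7 [end]
Varint 3: bytes[6:7] = 2D -> value 45 (1 byte(s))
  byte[7]=0xAE cont=1 payload=0x2E=46: acc |= 46<<0 -> acc=46 shift=7
  byte[8]=0xD1 cont=1 payload=0x51=81: acc |= 81<<7 -> acc=10414 shift=14
  byte[9]=0x62 cont=0 payload=0x62=98: acc |= 98<<14 -> acc=1616046 shift=21 [end]
Varint 4: bytes[7:10] = AE D1 62 -> value 1616046 (3 byte(s))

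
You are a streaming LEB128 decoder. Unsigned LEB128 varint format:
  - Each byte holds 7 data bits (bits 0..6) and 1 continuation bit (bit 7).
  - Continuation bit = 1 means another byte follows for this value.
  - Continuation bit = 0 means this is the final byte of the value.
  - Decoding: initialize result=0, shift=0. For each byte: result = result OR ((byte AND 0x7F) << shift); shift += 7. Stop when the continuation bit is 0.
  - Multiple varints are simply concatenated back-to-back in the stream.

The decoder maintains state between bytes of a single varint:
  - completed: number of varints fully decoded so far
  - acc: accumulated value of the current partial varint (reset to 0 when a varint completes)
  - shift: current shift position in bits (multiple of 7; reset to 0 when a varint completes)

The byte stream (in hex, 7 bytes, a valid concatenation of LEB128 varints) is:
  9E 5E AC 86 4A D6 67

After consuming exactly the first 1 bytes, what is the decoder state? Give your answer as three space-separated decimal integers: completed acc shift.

Answer: 0 30 7

Derivation:
byte[0]=0x9E cont=1 payload=0x1E: acc |= 30<<0 -> completed=0 acc=30 shift=7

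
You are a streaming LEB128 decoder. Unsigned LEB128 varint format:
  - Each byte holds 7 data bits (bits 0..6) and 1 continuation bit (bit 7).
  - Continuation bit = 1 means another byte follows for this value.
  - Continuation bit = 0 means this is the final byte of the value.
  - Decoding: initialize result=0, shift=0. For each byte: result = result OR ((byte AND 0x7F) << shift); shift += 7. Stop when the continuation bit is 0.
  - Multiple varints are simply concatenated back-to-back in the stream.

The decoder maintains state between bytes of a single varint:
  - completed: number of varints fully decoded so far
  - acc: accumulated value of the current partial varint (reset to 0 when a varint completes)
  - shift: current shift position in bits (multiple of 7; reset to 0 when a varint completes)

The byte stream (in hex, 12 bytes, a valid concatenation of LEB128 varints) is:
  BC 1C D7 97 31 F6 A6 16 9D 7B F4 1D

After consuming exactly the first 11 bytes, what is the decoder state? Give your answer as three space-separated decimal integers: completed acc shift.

Answer: 4 116 7

Derivation:
byte[0]=0xBC cont=1 payload=0x3C: acc |= 60<<0 -> completed=0 acc=60 shift=7
byte[1]=0x1C cont=0 payload=0x1C: varint #1 complete (value=3644); reset -> completed=1 acc=0 shift=0
byte[2]=0xD7 cont=1 payload=0x57: acc |= 87<<0 -> completed=1 acc=87 shift=7
byte[3]=0x97 cont=1 payload=0x17: acc |= 23<<7 -> completed=1 acc=3031 shift=14
byte[4]=0x31 cont=0 payload=0x31: varint #2 complete (value=805847); reset -> completed=2 acc=0 shift=0
byte[5]=0xF6 cont=1 payload=0x76: acc |= 118<<0 -> completed=2 acc=118 shift=7
byte[6]=0xA6 cont=1 payload=0x26: acc |= 38<<7 -> completed=2 acc=4982 shift=14
byte[7]=0x16 cont=0 payload=0x16: varint #3 complete (value=365430); reset -> completed=3 acc=0 shift=0
byte[8]=0x9D cont=1 payload=0x1D: acc |= 29<<0 -> completed=3 acc=29 shift=7
byte[9]=0x7B cont=0 payload=0x7B: varint #4 complete (value=15773); reset -> completed=4 acc=0 shift=0
byte[10]=0xF4 cont=1 payload=0x74: acc |= 116<<0 -> completed=4 acc=116 shift=7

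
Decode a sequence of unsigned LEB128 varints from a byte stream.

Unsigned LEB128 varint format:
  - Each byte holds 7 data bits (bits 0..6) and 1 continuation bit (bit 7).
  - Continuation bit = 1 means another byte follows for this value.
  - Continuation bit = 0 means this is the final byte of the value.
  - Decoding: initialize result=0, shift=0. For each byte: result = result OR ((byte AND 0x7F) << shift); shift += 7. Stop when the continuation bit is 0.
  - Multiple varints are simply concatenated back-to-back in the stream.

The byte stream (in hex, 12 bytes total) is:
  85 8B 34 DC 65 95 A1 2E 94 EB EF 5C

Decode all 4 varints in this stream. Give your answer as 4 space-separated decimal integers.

  byte[0]=0x85 cont=1 payload=0x05=5: acc |= 5<<0 -> acc=5 shift=7
  byte[1]=0x8B cont=1 payload=0x0B=11: acc |= 11<<7 -> acc=1413 shift=14
  byte[2]=0x34 cont=0 payload=0x34=52: acc |= 52<<14 -> acc=853381 shift=21 [end]
Varint 1: bytes[0:3] = 85 8B 34 -> value 853381 (3 byte(s))
  byte[3]=0xDC cont=1 payload=0x5C=92: acc |= 92<<0 -> acc=92 shift=7
  byte[4]=0x65 cont=0 payload=0x65=101: acc |= 101<<7 -> acc=13020 shift=14 [end]
Varint 2: bytes[3:5] = DC 65 -> value 13020 (2 byte(s))
  byte[5]=0x95 cont=1 payload=0x15=21: acc |= 21<<0 -> acc=21 shift=7
  byte[6]=0xA1 cont=1 payload=0x21=33: acc |= 33<<7 -> acc=4245 shift=14
  byte[7]=0x2E cont=0 payload=0x2E=46: acc |= 46<<14 -> acc=757909 shift=21 [end]
Varint 3: bytes[5:8] = 95 A1 2E -> value 757909 (3 byte(s))
  byte[8]=0x94 cont=1 payload=0x14=20: acc |= 20<<0 -> acc=20 shift=7
  byte[9]=0xEB cont=1 payload=0x6B=107: acc |= 107<<7 -> acc=13716 shift=14
  byte[10]=0xEF cont=1 payload=0x6F=111: acc |= 111<<14 -> acc=1832340 shift=21
  byte[11]=0x5C cont=0 payload=0x5C=92: acc |= 92<<21 -> acc=194770324 shift=28 [end]
Varint 4: bytes[8:12] = 94 EB EF 5C -> value 194770324 (4 byte(s))

Answer: 853381 13020 757909 194770324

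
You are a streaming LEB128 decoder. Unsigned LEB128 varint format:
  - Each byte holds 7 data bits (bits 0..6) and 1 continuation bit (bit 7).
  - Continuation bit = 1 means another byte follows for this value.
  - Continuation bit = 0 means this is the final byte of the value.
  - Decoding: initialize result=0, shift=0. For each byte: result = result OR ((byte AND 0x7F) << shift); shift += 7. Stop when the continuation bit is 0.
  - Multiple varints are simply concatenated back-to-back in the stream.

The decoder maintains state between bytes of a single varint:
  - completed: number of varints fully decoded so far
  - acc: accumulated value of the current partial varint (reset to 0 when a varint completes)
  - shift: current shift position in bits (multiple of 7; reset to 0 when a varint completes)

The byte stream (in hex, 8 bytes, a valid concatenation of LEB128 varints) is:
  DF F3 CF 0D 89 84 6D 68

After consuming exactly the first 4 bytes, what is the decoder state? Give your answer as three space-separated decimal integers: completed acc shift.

byte[0]=0xDF cont=1 payload=0x5F: acc |= 95<<0 -> completed=0 acc=95 shift=7
byte[1]=0xF3 cont=1 payload=0x73: acc |= 115<<7 -> completed=0 acc=14815 shift=14
byte[2]=0xCF cont=1 payload=0x4F: acc |= 79<<14 -> completed=0 acc=1309151 shift=21
byte[3]=0x0D cont=0 payload=0x0D: varint #1 complete (value=28572127); reset -> completed=1 acc=0 shift=0

Answer: 1 0 0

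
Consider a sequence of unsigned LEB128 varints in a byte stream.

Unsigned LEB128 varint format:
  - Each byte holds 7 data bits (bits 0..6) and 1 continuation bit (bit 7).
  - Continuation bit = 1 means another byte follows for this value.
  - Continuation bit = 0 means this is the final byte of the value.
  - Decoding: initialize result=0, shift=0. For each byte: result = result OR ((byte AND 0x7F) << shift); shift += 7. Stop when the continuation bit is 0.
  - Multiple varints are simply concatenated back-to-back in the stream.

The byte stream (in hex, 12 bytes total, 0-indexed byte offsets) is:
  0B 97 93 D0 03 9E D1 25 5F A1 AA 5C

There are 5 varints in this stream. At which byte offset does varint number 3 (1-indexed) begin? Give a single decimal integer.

Answer: 5

Derivation:
  byte[0]=0x0B cont=0 payload=0x0B=11: acc |= 11<<0 -> acc=11 shift=7 [end]
Varint 1: bytes[0:1] = 0B -> value 11 (1 byte(s))
  byte[1]=0x97 cont=1 payload=0x17=23: acc |= 23<<0 -> acc=23 shift=7
  byte[2]=0x93 cont=1 payload=0x13=19: acc |= 19<<7 -> acc=2455 shift=14
  byte[3]=0xD0 cont=1 payload=0x50=80: acc |= 80<<14 -> acc=1313175 shift=21
  byte[4]=0x03 cont=0 payload=0x03=3: acc |= 3<<21 -> acc=7604631 shift=28 [end]
Varint 2: bytes[1:5] = 97 93 D0 03 -> value 7604631 (4 byte(s))
  byte[5]=0x9E cont=1 payload=0x1E=30: acc |= 30<<0 -> acc=30 shift=7
  byte[6]=0xD1 cont=1 payload=0x51=81: acc |= 81<<7 -> acc=10398 shift=14
  byte[7]=0x25 cont=0 payload=0x25=37: acc |= 37<<14 -> acc=616606 shift=21 [end]
Varint 3: bytes[5:8] = 9E D1 25 -> value 616606 (3 byte(s))
  byte[8]=0x5F cont=0 payload=0x5F=95: acc |= 95<<0 -> acc=95 shift=7 [end]
Varint 4: bytes[8:9] = 5F -> value 95 (1 byte(s))
  byte[9]=0xA1 cont=1 payload=0x21=33: acc |= 33<<0 -> acc=33 shift=7
  byte[10]=0xAA cont=1 payload=0x2A=42: acc |= 42<<7 -> acc=5409 shift=14
  byte[11]=0x5C cont=0 payload=0x5C=92: acc |= 92<<14 -> acc=1512737 shift=21 [end]
Varint 5: bytes[9:12] = A1 AA 5C -> value 1512737 (3 byte(s))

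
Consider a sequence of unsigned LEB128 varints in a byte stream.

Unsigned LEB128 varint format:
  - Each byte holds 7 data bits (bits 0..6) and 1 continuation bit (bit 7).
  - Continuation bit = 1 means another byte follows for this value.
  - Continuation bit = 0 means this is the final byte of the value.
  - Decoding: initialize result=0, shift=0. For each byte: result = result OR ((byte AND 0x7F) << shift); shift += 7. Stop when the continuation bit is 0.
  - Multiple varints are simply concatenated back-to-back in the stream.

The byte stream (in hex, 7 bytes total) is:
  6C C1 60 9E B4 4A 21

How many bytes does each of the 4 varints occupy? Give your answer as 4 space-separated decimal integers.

Answer: 1 2 3 1

Derivation:
  byte[0]=0x6C cont=0 payload=0x6C=108: acc |= 108<<0 -> acc=108 shift=7 [end]
Varint 1: bytes[0:1] = 6C -> value 108 (1 byte(s))
  byte[1]=0xC1 cont=1 payload=0x41=65: acc |= 65<<0 -> acc=65 shift=7
  byte[2]=0x60 cont=0 payload=0x60=96: acc |= 96<<7 -> acc=12353 shift=14 [end]
Varint 2: bytes[1:3] = C1 60 -> value 12353 (2 byte(s))
  byte[3]=0x9E cont=1 payload=0x1E=30: acc |= 30<<0 -> acc=30 shift=7
  byte[4]=0xB4 cont=1 payload=0x34=52: acc |= 52<<7 -> acc=6686 shift=14
  byte[5]=0x4A cont=0 payload=0x4A=74: acc |= 74<<14 -> acc=1219102 shift=21 [end]
Varint 3: bytes[3:6] = 9E B4 4A -> value 1219102 (3 byte(s))
  byte[6]=0x21 cont=0 payload=0x21=33: acc |= 33<<0 -> acc=33 shift=7 [end]
Varint 4: bytes[6:7] = 21 -> value 33 (1 byte(s))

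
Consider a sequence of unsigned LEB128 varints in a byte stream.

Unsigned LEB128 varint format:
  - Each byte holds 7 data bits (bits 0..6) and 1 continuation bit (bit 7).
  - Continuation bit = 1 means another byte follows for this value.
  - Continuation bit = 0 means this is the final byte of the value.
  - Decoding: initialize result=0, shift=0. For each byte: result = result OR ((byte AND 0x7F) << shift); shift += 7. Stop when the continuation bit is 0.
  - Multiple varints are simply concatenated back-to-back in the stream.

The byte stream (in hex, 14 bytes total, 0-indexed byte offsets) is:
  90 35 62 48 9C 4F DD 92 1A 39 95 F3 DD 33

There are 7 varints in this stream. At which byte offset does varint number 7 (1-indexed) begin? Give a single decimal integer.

Answer: 10

Derivation:
  byte[0]=0x90 cont=1 payload=0x10=16: acc |= 16<<0 -> acc=16 shift=7
  byte[1]=0x35 cont=0 payload=0x35=53: acc |= 53<<7 -> acc=6800 shift=14 [end]
Varint 1: bytes[0:2] = 90 35 -> value 6800 (2 byte(s))
  byte[2]=0x62 cont=0 payload=0x62=98: acc |= 98<<0 -> acc=98 shift=7 [end]
Varint 2: bytes[2:3] = 62 -> value 98 (1 byte(s))
  byte[3]=0x48 cont=0 payload=0x48=72: acc |= 72<<0 -> acc=72 shift=7 [end]
Varint 3: bytes[3:4] = 48 -> value 72 (1 byte(s))
  byte[4]=0x9C cont=1 payload=0x1C=28: acc |= 28<<0 -> acc=28 shift=7
  byte[5]=0x4F cont=0 payload=0x4F=79: acc |= 79<<7 -> acc=10140 shift=14 [end]
Varint 4: bytes[4:6] = 9C 4F -> value 10140 (2 byte(s))
  byte[6]=0xDD cont=1 payload=0x5D=93: acc |= 93<<0 -> acc=93 shift=7
  byte[7]=0x92 cont=1 payload=0x12=18: acc |= 18<<7 -> acc=2397 shift=14
  byte[8]=0x1A cont=0 payload=0x1A=26: acc |= 26<<14 -> acc=428381 shift=21 [end]
Varint 5: bytes[6:9] = DD 92 1A -> value 428381 (3 byte(s))
  byte[9]=0x39 cont=0 payload=0x39=57: acc |= 57<<0 -> acc=57 shift=7 [end]
Varint 6: bytes[9:10] = 39 -> value 57 (1 byte(s))
  byte[10]=0x95 cont=1 payload=0x15=21: acc |= 21<<0 -> acc=21 shift=7
  byte[11]=0xF3 cont=1 payload=0x73=115: acc |= 115<<7 -> acc=14741 shift=14
  byte[12]=0xDD cont=1 payload=0x5D=93: acc |= 93<<14 -> acc=1538453 shift=21
  byte[13]=0x33 cont=0 payload=0x33=51: acc |= 51<<21 -> acc=108493205 shift=28 [end]
Varint 7: bytes[10:14] = 95 F3 DD 33 -> value 108493205 (4 byte(s))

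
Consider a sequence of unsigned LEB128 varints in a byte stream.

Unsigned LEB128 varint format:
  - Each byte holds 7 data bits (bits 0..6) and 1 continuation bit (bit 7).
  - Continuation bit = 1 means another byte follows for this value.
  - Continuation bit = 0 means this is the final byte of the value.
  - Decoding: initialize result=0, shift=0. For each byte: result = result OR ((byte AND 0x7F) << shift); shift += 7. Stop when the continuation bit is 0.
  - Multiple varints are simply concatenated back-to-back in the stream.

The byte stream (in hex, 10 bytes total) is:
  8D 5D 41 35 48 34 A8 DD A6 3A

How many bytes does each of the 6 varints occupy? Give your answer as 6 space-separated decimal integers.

  byte[0]=0x8D cont=1 payload=0x0D=13: acc |= 13<<0 -> acc=13 shift=7
  byte[1]=0x5D cont=0 payload=0x5D=93: acc |= 93<<7 -> acc=11917 shift=14 [end]
Varint 1: bytes[0:2] = 8D 5D -> value 11917 (2 byte(s))
  byte[2]=0x41 cont=0 payload=0x41=65: acc |= 65<<0 -> acc=65 shift=7 [end]
Varint 2: bytes[2:3] = 41 -> value 65 (1 byte(s))
  byte[3]=0x35 cont=0 payload=0x35=53: acc |= 53<<0 -> acc=53 shift=7 [end]
Varint 3: bytes[3:4] = 35 -> value 53 (1 byte(s))
  byte[4]=0x48 cont=0 payload=0x48=72: acc |= 72<<0 -> acc=72 shift=7 [end]
Varint 4: bytes[4:5] = 48 -> value 72 (1 byte(s))
  byte[5]=0x34 cont=0 payload=0x34=52: acc |= 52<<0 -> acc=52 shift=7 [end]
Varint 5: bytes[5:6] = 34 -> value 52 (1 byte(s))
  byte[6]=0xA8 cont=1 payload=0x28=40: acc |= 40<<0 -> acc=40 shift=7
  byte[7]=0xDD cont=1 payload=0x5D=93: acc |= 93<<7 -> acc=11944 shift=14
  byte[8]=0xA6 cont=1 payload=0x26=38: acc |= 38<<14 -> acc=634536 shift=21
  byte[9]=0x3A cont=0 payload=0x3A=58: acc |= 58<<21 -> acc=122269352 shift=28 [end]
Varint 6: bytes[6:10] = A8 DD A6 3A -> value 122269352 (4 byte(s))

Answer: 2 1 1 1 1 4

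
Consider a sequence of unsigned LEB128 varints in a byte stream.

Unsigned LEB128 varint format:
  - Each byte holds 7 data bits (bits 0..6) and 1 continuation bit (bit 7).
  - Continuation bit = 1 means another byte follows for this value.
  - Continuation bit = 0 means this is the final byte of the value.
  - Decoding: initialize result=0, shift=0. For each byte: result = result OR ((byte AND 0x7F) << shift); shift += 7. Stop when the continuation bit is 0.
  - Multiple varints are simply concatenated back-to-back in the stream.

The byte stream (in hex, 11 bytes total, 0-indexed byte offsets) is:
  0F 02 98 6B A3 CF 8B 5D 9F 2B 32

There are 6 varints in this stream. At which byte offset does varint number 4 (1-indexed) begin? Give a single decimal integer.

Answer: 4

Derivation:
  byte[0]=0x0F cont=0 payload=0x0F=15: acc |= 15<<0 -> acc=15 shift=7 [end]
Varint 1: bytes[0:1] = 0F -> value 15 (1 byte(s))
  byte[1]=0x02 cont=0 payload=0x02=2: acc |= 2<<0 -> acc=2 shift=7 [end]
Varint 2: bytes[1:2] = 02 -> value 2 (1 byte(s))
  byte[2]=0x98 cont=1 payload=0x18=24: acc |= 24<<0 -> acc=24 shift=7
  byte[3]=0x6B cont=0 payload=0x6B=107: acc |= 107<<7 -> acc=13720 shift=14 [end]
Varint 3: bytes[2:4] = 98 6B -> value 13720 (2 byte(s))
  byte[4]=0xA3 cont=1 payload=0x23=35: acc |= 35<<0 -> acc=35 shift=7
  byte[5]=0xCF cont=1 payload=0x4F=79: acc |= 79<<7 -> acc=10147 shift=14
  byte[6]=0x8B cont=1 payload=0x0B=11: acc |= 11<<14 -> acc=190371 shift=21
  byte[7]=0x5D cont=0 payload=0x5D=93: acc |= 93<<21 -> acc=195225507 shift=28 [end]
Varint 4: bytes[4:8] = A3 CF 8B 5D -> value 195225507 (4 byte(s))
  byte[8]=0x9F cont=1 payload=0x1F=31: acc |= 31<<0 -> acc=31 shift=7
  byte[9]=0x2B cont=0 payload=0x2B=43: acc |= 43<<7 -> acc=5535 shift=14 [end]
Varint 5: bytes[8:10] = 9F 2B -> value 5535 (2 byte(s))
  byte[10]=0x32 cont=0 payload=0x32=50: acc |= 50<<0 -> acc=50 shift=7 [end]
Varint 6: bytes[10:11] = 32 -> value 50 (1 byte(s))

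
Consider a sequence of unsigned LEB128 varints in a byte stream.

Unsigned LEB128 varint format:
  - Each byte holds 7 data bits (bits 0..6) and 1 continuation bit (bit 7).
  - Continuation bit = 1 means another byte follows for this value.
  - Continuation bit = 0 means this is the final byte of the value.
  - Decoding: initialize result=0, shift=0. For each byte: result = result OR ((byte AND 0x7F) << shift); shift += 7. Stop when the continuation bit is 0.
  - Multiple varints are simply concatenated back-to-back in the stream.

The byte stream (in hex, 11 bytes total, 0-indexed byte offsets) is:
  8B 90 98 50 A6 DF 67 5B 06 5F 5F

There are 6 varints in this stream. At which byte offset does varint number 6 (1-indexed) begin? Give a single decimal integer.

  byte[0]=0x8B cont=1 payload=0x0B=11: acc |= 11<<0 -> acc=11 shift=7
  byte[1]=0x90 cont=1 payload=0x10=16: acc |= 16<<7 -> acc=2059 shift=14
  byte[2]=0x98 cont=1 payload=0x18=24: acc |= 24<<14 -> acc=395275 shift=21
  byte[3]=0x50 cont=0 payload=0x50=80: acc |= 80<<21 -> acc=168167435 shift=28 [end]
Varint 1: bytes[0:4] = 8B 90 98 50 -> value 168167435 (4 byte(s))
  byte[4]=0xA6 cont=1 payload=0x26=38: acc |= 38<<0 -> acc=38 shift=7
  byte[5]=0xDF cont=1 payload=0x5F=95: acc |= 95<<7 -> acc=12198 shift=14
  byte[6]=0x67 cont=0 payload=0x67=103: acc |= 103<<14 -> acc=1699750 shift=21 [end]
Varint 2: bytes[4:7] = A6 DF 67 -> value 1699750 (3 byte(s))
  byte[7]=0x5B cont=0 payload=0x5B=91: acc |= 91<<0 -> acc=91 shift=7 [end]
Varint 3: bytes[7:8] = 5B -> value 91 (1 byte(s))
  byte[8]=0x06 cont=0 payload=0x06=6: acc |= 6<<0 -> acc=6 shift=7 [end]
Varint 4: bytes[8:9] = 06 -> value 6 (1 byte(s))
  byte[9]=0x5F cont=0 payload=0x5F=95: acc |= 95<<0 -> acc=95 shift=7 [end]
Varint 5: bytes[9:10] = 5F -> value 95 (1 byte(s))
  byte[10]=0x5F cont=0 payload=0x5F=95: acc |= 95<<0 -> acc=95 shift=7 [end]
Varint 6: bytes[10:11] = 5F -> value 95 (1 byte(s))

Answer: 10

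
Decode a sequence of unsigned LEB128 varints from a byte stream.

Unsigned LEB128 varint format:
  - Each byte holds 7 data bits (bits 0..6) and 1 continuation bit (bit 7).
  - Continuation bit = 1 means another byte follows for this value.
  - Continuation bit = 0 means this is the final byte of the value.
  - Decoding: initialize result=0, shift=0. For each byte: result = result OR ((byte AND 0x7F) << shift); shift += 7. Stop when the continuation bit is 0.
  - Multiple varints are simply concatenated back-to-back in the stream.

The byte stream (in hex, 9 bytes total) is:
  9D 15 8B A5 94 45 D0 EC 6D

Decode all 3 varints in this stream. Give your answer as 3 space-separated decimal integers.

Answer: 2717 145035915 1799760

Derivation:
  byte[0]=0x9D cont=1 payload=0x1D=29: acc |= 29<<0 -> acc=29 shift=7
  byte[1]=0x15 cont=0 payload=0x15=21: acc |= 21<<7 -> acc=2717 shift=14 [end]
Varint 1: bytes[0:2] = 9D 15 -> value 2717 (2 byte(s))
  byte[2]=0x8B cont=1 payload=0x0B=11: acc |= 11<<0 -> acc=11 shift=7
  byte[3]=0xA5 cont=1 payload=0x25=37: acc |= 37<<7 -> acc=4747 shift=14
  byte[4]=0x94 cont=1 payload=0x14=20: acc |= 20<<14 -> acc=332427 shift=21
  byte[5]=0x45 cont=0 payload=0x45=69: acc |= 69<<21 -> acc=145035915 shift=28 [end]
Varint 2: bytes[2:6] = 8B A5 94 45 -> value 145035915 (4 byte(s))
  byte[6]=0xD0 cont=1 payload=0x50=80: acc |= 80<<0 -> acc=80 shift=7
  byte[7]=0xEC cont=1 payload=0x6C=108: acc |= 108<<7 -> acc=13904 shift=14
  byte[8]=0x6D cont=0 payload=0x6D=109: acc |= 109<<14 -> acc=1799760 shift=21 [end]
Varint 3: bytes[6:9] = D0 EC 6D -> value 1799760 (3 byte(s))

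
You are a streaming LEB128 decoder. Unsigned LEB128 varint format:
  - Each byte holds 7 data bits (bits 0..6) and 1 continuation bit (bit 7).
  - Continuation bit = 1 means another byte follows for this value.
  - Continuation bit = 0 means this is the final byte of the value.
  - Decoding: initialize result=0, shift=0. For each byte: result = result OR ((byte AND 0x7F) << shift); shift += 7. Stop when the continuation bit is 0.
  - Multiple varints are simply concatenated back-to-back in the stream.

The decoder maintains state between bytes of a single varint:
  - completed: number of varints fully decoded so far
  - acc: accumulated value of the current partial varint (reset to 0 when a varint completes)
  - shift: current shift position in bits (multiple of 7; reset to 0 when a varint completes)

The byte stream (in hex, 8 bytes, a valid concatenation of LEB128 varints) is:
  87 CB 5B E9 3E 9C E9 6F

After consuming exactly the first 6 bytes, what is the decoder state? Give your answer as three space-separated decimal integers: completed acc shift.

byte[0]=0x87 cont=1 payload=0x07: acc |= 7<<0 -> completed=0 acc=7 shift=7
byte[1]=0xCB cont=1 payload=0x4B: acc |= 75<<7 -> completed=0 acc=9607 shift=14
byte[2]=0x5B cont=0 payload=0x5B: varint #1 complete (value=1500551); reset -> completed=1 acc=0 shift=0
byte[3]=0xE9 cont=1 payload=0x69: acc |= 105<<0 -> completed=1 acc=105 shift=7
byte[4]=0x3E cont=0 payload=0x3E: varint #2 complete (value=8041); reset -> completed=2 acc=0 shift=0
byte[5]=0x9C cont=1 payload=0x1C: acc |= 28<<0 -> completed=2 acc=28 shift=7

Answer: 2 28 7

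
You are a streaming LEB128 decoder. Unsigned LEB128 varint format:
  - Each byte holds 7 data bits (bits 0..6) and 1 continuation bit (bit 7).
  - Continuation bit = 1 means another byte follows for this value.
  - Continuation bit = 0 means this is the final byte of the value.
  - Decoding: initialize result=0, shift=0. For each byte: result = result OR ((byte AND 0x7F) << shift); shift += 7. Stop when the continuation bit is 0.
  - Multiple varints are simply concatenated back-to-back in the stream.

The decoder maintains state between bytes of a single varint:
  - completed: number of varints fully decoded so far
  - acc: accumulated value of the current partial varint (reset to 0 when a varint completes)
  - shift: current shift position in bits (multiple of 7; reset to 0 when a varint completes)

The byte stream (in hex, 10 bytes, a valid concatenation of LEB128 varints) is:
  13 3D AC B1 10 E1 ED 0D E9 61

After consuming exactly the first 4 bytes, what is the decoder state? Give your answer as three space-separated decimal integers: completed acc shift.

Answer: 2 6316 14

Derivation:
byte[0]=0x13 cont=0 payload=0x13: varint #1 complete (value=19); reset -> completed=1 acc=0 shift=0
byte[1]=0x3D cont=0 payload=0x3D: varint #2 complete (value=61); reset -> completed=2 acc=0 shift=0
byte[2]=0xAC cont=1 payload=0x2C: acc |= 44<<0 -> completed=2 acc=44 shift=7
byte[3]=0xB1 cont=1 payload=0x31: acc |= 49<<7 -> completed=2 acc=6316 shift=14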